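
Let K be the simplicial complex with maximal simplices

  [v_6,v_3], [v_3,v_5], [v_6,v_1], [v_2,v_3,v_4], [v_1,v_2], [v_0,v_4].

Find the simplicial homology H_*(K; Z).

H_0 ≅ Z,  H_1 ≅ Z,  H_2 = 0.

Take the total order v_0 < v_1 < v_2 < v_3 < v_4 < v_5 < v_6 on the vertex set. Then K (dimension 2) consists of the simplices:

  0-simplices (7): [v_0], [v_1], [v_2], [v_3], [v_4], [v_5], [v_6]
  1-simplices (8): [v_0,v_4], [v_1,v_2], [v_1,v_6], [v_2,v_3], [v_2,v_4], [v_3,v_4], [v_3,v_5], [v_3,v_6]
  2-simplices (1): [v_2,v_3,v_4]

so the chain groups are C_0 ≅ Z^7, C_1 ≅ Z^8, C_2 ≅ Z^1.

∂_1: C_1 → C_0 is given by ∂[p,q] = [q] − [p]. For instance
  ∂[v_3,v_6] = [v_6] − [v_3].
The resulting 7×8 matrix has rank 6, and its Smith normal form has invariant factors (1,1,1,1,1,1).

∂_2: C_2 → C_1 maps a triangle to the signed sum of its edges. For instance
  ∂[v_2,v_3,v_4] = [v_3,v_4] − [v_2,v_4] + [v_2,v_3].
This gives a 8×1 integer matrix of rank 1; reducing to Smith normal form yields diagonal entries (1).

Now H_k = ker ∂_k / im ∂_{k+1}, so:

  H_0: rank C_0 − rank ∂_1 = 7 − 6 = 1, and the invariant factors of ∂_1 are all 1, so H_0 = Z.
  H_1: rank ker ∂_1 − rank ∂_2 = (8 − 6) − 1 = 1, and the invariant factors of ∂_2 are all 1, so H_1 = Z.
  H_2: rank ker ∂_2 − rank ∂_3 = (1 − 1) − 0 = 0, and there is no ∂_3, so H_2 = 0.

As a check, the Euler characteristic is 7 − 8 + 1 = 0, which agrees with 1 − 1 + 0 = 0.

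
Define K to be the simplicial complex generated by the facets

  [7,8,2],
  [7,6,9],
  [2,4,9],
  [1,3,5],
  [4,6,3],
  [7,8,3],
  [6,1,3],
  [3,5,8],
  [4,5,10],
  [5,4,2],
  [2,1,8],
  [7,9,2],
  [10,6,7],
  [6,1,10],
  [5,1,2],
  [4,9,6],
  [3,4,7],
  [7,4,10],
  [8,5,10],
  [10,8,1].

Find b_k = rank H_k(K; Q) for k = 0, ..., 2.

We work with the vertex ordering 1 < 2 < 3 < 4 < 5 < 6 < 7 < 8 < 9 < 10. The simplices of K, each written with vertices in increasing order, are:

  0-simplices (10): [1], [2], [3], [4], [5], [6], [7], [8], [9], [10]
  1-simplices (30): (30 of them)
  2-simplices (20): (20 of them)

giving chain groups C_0 ≅ Z^10, C_1 ≅ Z^30, C_2 ≅ Z^20.

∂_1: C_1 → C_0 maps an edge to its endpoints' difference, ∂[p,q] = q − p. For instance
  ∂[7,9] = [9] − [7].
The 10×30 boundary matrix has rank 9 and Smith normal form diag(1,1,1,1,1,1,1,1,1).

∂_2: C_2 → C_1 sends each 2-simplex [p,q,r] to [q,r] − [p,r] + [p,q]. For instance
  ∂[4,6,9] = [6,9] − [4,9] + [4,6],
  ∂[1,2,8] = [2,8] − [1,8] + [1,2].
The 30×20 boundary matrix has rank 20 and Smith normal form diag(1,1,1,1,1,1,1,1,1,1,1,1,1,1,1,1,1,1,1,2).

Now H_k = ker ∂_k / im ∂_{k+1}, so:

  H_0: rank C_0 − rank ∂_1 = 10 − 9 = 1, and the invariant factors of ∂_1 are all 1, so H_0 ≅ Z.
  H_1: rank ker ∂_1 − rank ∂_2 = (30 − 9) − 20 = 1, and ∂_2 has invariant factor 2 > 1, so H_1 ≅ Z ⊕ Z/2.
  H_2: rank ker ∂_2 − rank ∂_3 = (20 − 20) − 0 = 0, and there is no ∂_3, so H_2 ≅ 0.

As a check, the Euler characteristic is 10 − 30 + 20 = 0, which agrees with 1 − 1 + 0 = 0.

Hence the Betti numbers are b_0 = 1, b_1 = 1, b_2 = 0.

b_0 = 1, b_1 = 1, b_2 = 0.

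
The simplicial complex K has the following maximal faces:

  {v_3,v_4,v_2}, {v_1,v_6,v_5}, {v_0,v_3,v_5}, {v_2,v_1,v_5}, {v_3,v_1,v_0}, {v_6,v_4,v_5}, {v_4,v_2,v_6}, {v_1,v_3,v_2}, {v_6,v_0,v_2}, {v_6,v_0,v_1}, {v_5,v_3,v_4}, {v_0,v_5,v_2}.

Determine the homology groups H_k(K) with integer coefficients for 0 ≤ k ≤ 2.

Take the total order v_0 < v_1 < v_2 < v_3 < v_4 < v_5 < v_6 on the vertex set. Then K (dimension 2) consists of the simplices:

  0-simplices (7): [v_0], [v_1], [v_2], [v_3], [v_4], [v_5], [v_6]
  1-simplices (18): (18 of them)
  2-simplices (12): (12 of them)

Hence C_0 ≅ Z^7, C_1 ≅ Z^18, C_2 ≅ Z^12.

∂_1: C_1 → C_0 is given by ∂[p,q] = [q] − [p]. For instance
  ∂[v_4,v_5] = [v_5] − [v_4].
This gives a 7×18 integer matrix of rank 6; reducing to Smith normal form yields diagonal entries (1,1,1,1,1,1).

Boundary ∂_2: C_2 → C_1 acts by ∂[p,q,r] = [q,r] − [p,r] + [p,q]. For instance
  ∂[v_0,v_2,v_6] = [v_2,v_6] − [v_0,v_6] + [v_0,v_2],
  ∂[v_1,v_2,v_5] = [v_2,v_5] − [v_1,v_5] + [v_1,v_2].
This gives a 18×12 integer matrix of rank 12; reducing to Smith normal form yields diagonal entries (1,1,1,1,1,1,1,1,1,1,1,2).

Now H_k = ker ∂_k / im ∂_{k+1}, so:

  H_0: rank C_0 − rank ∂_1 = 7 − 6 = 1, and the invariant factors of ∂_1 are all 1, so H_0 ≅ Z.
  H_1: rank ker ∂_1 − rank ∂_2 = (18 − 6) − 12 = 0, and ∂_2 has invariant factor 2 > 1, so H_1 ≅ Z/2Z.
  H_2: rank ker ∂_2 − rank ∂_3 = (12 − 12) − 0 = 0, and there is no ∂_3, so H_2 ≅ 0.

(K is a triangulation of the real projective plane RP^2.)

H_0 = Z,  H_1 = Z/2Z,  H_2 = 0.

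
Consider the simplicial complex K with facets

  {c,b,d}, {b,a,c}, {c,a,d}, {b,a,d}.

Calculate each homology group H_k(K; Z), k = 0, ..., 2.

H_0 ≅ Z,  H_1 = 0,  H_2 ≅ Z.

Take the total order a < b < c < d on the vertex set. Then K (dimension 2) consists of the simplices:

  0-simplices (4): a, b, c, d
  1-simplices (6): ab, ac, ad, bc, bd, cd
  2-simplices (4): abc, abd, acd, bcd

giving chain groups C_0 ≅ Z^4, C_1 ≅ Z^6, C_2 ≅ Z^4.

Boundary ∂_1: C_1 → C_0 sends each edge [p,q] (with p < q) to q − p. For instance
  ∂ac = c − a.
The resulting 4×6 matrix has rank 3, and its Smith normal form has invariant factors (1,1,1).

∂_2: C_2 → C_1 sends each 2-simplex [p,q,r] to [q,r] − [p,r] + [p,q]. For instance
  ∂abd = bd − ad + ab,
  ∂abc = bc − ac + ab.
The 6×4 boundary matrix has rank 3 and Smith normal form diag(1,1,1).

From H_k ≅ ker(∂_k) / im(∂_{k+1}) we obtain:

  H_0: rank C_0 − rank ∂_1 = 4 − 3 = 1, and the invariant factors of ∂_1 are all 1, so H_0 = Z.
  H_1: rank ker ∂_1 − rank ∂_2 = (6 − 3) − 3 = 0, and the invariant factors of ∂_2 are all 1, so H_1 = 0.
  H_2: rank ker ∂_2 − rank ∂_3 = (4 − 3) − 0 = 1, and there is no ∂_3, so H_2 = Z.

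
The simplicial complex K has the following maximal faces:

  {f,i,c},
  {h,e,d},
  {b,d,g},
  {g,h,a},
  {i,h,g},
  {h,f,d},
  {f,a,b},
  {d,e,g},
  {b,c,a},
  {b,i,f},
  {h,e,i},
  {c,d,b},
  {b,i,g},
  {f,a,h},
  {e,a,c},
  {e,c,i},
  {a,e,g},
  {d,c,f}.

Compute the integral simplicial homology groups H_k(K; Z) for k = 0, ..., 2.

H_0 = Z,  H_1 = Z ⊕ Z/2,  H_2 = 0.

Fix the vertex order a < b < c < d < e < f < g < h < i and write every simplex with vertices in increasing order. Then dim K = 2 and the simplices of K are:

  0-simplices (9): a, b, c, d, e, f, g, h, i
  1-simplices (27): ab, ac, ae, af, ag, ah, bc, bd, bf, bg, bi, cd, ce, cf, ci, de, df, dg, dh, eg, eh, ei, fh, fi, gh, gi, hi
  2-simplices (18): abc, abf, ace, aeg, afh, agh, bcd, bdg, bfi, bgi, cdf, cei, cfi, deg, deh, dfh, ehi, ghi

giving chain groups C_0 ≅ Z^9, C_1 ≅ Z^27, C_2 ≅ Z^18.

The boundary map ∂_1: C_1 → C_0 is given by ∂[p,q] = [q] − [p].
The 9×27 boundary matrix has rank 8 and Smith normal form diag(1,1,1,1,1,1,1,1).

∂_2: C_2 → C_1 sends each 2-simplex [p,q,r] to [q,r] − [p,r] + [p,q]. For instance
  ∂aeg = eg − ag + ae,
  ∂abc = bc − ac + ab.
As a 27×18 matrix over Z this has rank 18, with invariant factors (1,1,1,1,1,1,1,1,1,1,1,1,1,1,1,1,1,2).

From H_k ≅ ker(∂_k) / im(∂_{k+1}) we obtain:

  H_0: rank C_0 − rank ∂_1 = 9 − 8 = 1, and the invariant factors of ∂_1 are all 1, so H_0 = Z.
  H_1: rank ker ∂_1 − rank ∂_2 = (27 − 8) − 18 = 1, and ∂_2 has invariant factor 2 > 1, so H_1 = Z ⊕ Z/2.
  H_2: rank ker ∂_2 − rank ∂_3 = (18 − 18) − 0 = 0, and there is no ∂_3, so H_2 = 0.

As a check, the Euler characteristic is 9 − 27 + 18 = 0, which agrees with 1 − 1 + 0 = 0.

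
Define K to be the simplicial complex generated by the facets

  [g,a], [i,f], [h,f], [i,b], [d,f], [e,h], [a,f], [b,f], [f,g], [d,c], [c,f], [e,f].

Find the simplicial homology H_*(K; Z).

Fix the vertex order a < b < c < d < e < f < g < h < i and write every simplex with vertices in increasing order. Then dim K = 1 and the simplices of K are:

  0-simplices (9): a, b, c, d, e, f, g, h, i
  1-simplices (12): af, ag, bf, bi, cd, cf, df, ef, eh, fg, fh, fi

giving chain groups C_0 ≅ Z^9, C_1 ≅ Z^12.

Boundary ∂_1: C_1 → C_0 maps an edge to its endpoints' difference, ∂[p,q] = q − p.
This gives a 9×12 integer matrix of rank 8; reducing to Smith normal form yields diagonal entries (1,1,1,1,1,1,1,1).

Reading off H_k = ker ∂_k / im ∂_{k+1}:

  H_0: rank C_0 − rank ∂_1 = 9 − 8 = 1, and the invariant factors of ∂_1 are all 1, so H_0 = Z.
  H_1: rank ker ∂_1 − rank ∂_2 = (12 − 8) − 0 = 4, and there is no ∂_2, so H_1 = Z^4.

H_0 = Z,  H_1 = Z^4.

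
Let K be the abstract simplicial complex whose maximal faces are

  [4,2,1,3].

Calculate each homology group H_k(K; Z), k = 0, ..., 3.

H_0 = Z,  H_1 = 0,  H_2 = 0,  H_3 = 0.

Fix the vertex order 1 < 2 < 3 < 4 and write every simplex with vertices in increasing order. Then dim K = 3 and the simplices of K are:

  0-simplices (4): [1], [2], [3], [4]
  1-simplices (6): [1,2], [1,3], [1,4], [2,3], [2,4], [3,4]
  2-simplices (4): [1,2,3], [1,2,4], [1,3,4], [2,3,4]
  3-simplices (1): [1,2,3,4]

Hence C_0 ≅ Z^4, C_1 ≅ Z^6, C_2 ≅ Z^4, C_3 ≅ Z^1.

∂_1: C_1 → C_0 sends each edge [p,q] (with p < q) to q − p. For instance
  ∂[1,4] = [4] − [1].
This gives a 4×6 integer matrix of rank 3; reducing to Smith normal form yields diagonal entries (1,1,1).

∂_2: C_2 → C_1 acts by ∂[p,q,r] = [q,r] − [p,r] + [p,q]. For instance
  ∂[1,3,4] = [3,4] − [1,4] + [1,3],
  ∂[2,3,4] = [3,4] − [2,4] + [2,3].
As a 6×4 matrix over Z this has rank 3, with invariant factors (1,1,1).

The boundary map ∂_3: C_3 → C_2 sends each 3-simplex σ to the alternating sum Σ_i (−1)^i (σ with its i-th vertex removed). For instance
  ∂[1,2,3,4] = [2,3,4] − [1,3,4] + [1,2,4] − [1,2,3].
The 4×1 boundary matrix has rank 1 and Smith normal form diag(1).

Now H_k = ker ∂_k / im ∂_{k+1}, so:

  H_0: rank C_0 − rank ∂_1 = 4 − 3 = 1, and the invariant factors of ∂_1 are all 1, so H_0 = Z.
  H_1: rank ker ∂_1 − rank ∂_2 = (6 − 3) − 3 = 0, and the invariant factors of ∂_2 are all 1, so H_1 = 0.
  H_2: rank ker ∂_2 − rank ∂_3 = (4 − 3) − 1 = 0, and the invariant factors of ∂_3 are all 1, so H_2 = 0.
  H_3: rank ker ∂_3 − rank ∂_4 = (1 − 1) − 0 = 0, and there is no ∂_4, so H_3 = 0.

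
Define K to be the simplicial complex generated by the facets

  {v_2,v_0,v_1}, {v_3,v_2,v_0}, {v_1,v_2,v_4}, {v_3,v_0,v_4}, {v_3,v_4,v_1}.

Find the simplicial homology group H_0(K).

H_0 = Z.

We work with the vertex ordering v_0 < v_1 < v_2 < v_3 < v_4. The simplices of K, each written with vertices in increasing order, are:

  0-simplices (5): [v_0], [v_1], [v_2], [v_3], [v_4]
  1-simplices (10): [v_0,v_1], [v_0,v_2], [v_0,v_3], [v_0,v_4], [v_1,v_2], [v_1,v_3], [v_1,v_4], [v_2,v_3], [v_2,v_4], [v_3,v_4]
  2-simplices (5): [v_0,v_1,v_2], [v_0,v_2,v_3], [v_0,v_3,v_4], [v_1,v_2,v_4], [v_1,v_3,v_4]

giving chain groups C_0 ≅ Z^5, C_1 ≅ Z^10, C_2 ≅ Z^5.

∂_1: C_1 → C_0 is given by ∂[p,q] = [q] − [p]. For instance
  ∂[v_0,v_4] = [v_4] − [v_0].
The 5×10 boundary matrix has rank 4 and Smith normal form diag(1,1,1,1).

The boundary map ∂_2: C_2 → C_1 maps a triangle to the signed sum of its edges. For instance
  ∂[v_0,v_3,v_4] = [v_3,v_4] − [v_0,v_4] + [v_0,v_3],
  ∂[v_1,v_2,v_4] = [v_2,v_4] − [v_1,v_4] + [v_1,v_2].
The resulting 10×5 matrix has rank 5, and its Smith normal form has invariant factors (1,1,1,1,1).

Reading off H_k = ker ∂_k / im ∂_{k+1}:

  H_0: rank C_0 − rank ∂_1 = 5 − 4 = 1, and the invariant factors of ∂_1 are all 1, so H_0 ≅ Z.

(K is a triangulation of the Möbius band.)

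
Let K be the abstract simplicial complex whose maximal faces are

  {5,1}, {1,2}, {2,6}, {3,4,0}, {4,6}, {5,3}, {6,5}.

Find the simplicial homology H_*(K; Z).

H_0 ≅ Z,  H_1 ≅ Z^2,  H_2 = 0.

Order the vertices as 0 < 1 < 2 < 3 < 4 < 5 < 6. Listing each simplex with vertices in this order, K has dimension 2 with simplices:

  0-simplices (7): [0], [1], [2], [3], [4], [5], [6]
  1-simplices (9): [0,3], [0,4], [1,2], [1,5], [2,6], [3,4], [3,5], [4,6], [5,6]
  2-simplices (1): [0,3,4]

giving chain groups C_0 ≅ Z^7, C_1 ≅ Z^9, C_2 ≅ Z^1.

∂_1: C_1 → C_0 is given by ∂[p,q] = [q] − [p]. For instance
  ∂[0,3] = [3] − [0].
As a 7×9 matrix over Z this has rank 6, with invariant factors (1,1,1,1,1,1).

∂_2: C_2 → C_1 maps a triangle to the signed sum of its edges. For instance
  ∂[0,3,4] = [3,4] − [0,4] + [0,3].
The resulting 9×1 matrix has rank 1, and its Smith normal form has invariant factors (1).

Reading off H_k = ker ∂_k / im ∂_{k+1}:

  H_0: rank C_0 − rank ∂_1 = 7 − 6 = 1, and the invariant factors of ∂_1 are all 1, so H_0 ≅ Z.
  H_1: rank ker ∂_1 − rank ∂_2 = (9 − 6) − 1 = 2, and the invariant factors of ∂_2 are all 1, so H_1 ≅ Z^2.
  H_2: rank ker ∂_2 − rank ∂_3 = (1 − 1) − 0 = 0, and there is no ∂_3, so H_2 ≅ 0.

As a check, the Euler characteristic is 7 − 9 + 1 = -1, which agrees with 1 − 2 + 0 = -1.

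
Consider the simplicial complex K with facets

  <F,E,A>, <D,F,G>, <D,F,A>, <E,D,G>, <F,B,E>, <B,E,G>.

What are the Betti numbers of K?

b_0 = 1, b_1 = 1, b_2 = 0.

K has 6 vertices, 12 edges, 6 triangles.
rank ∂_0 = 0, rank ∂_1 = 5 ⇒ b_0 = 6 − 0 − 5 = 1; all invariant factors of ∂_1 are 1 so no torsion. So H_0 = Z.
rank ∂_1 = 5, rank ∂_2 = 6 ⇒ b_1 = 12 − 5 − 6 = 1; all invariant factors of ∂_2 are 1 so no torsion. So H_1 = Z.
rank ∂_2 = 6, rank ∂_3 = 0 ⇒ b_2 = 6 − 6 − 0 = 0. So H_2 = 0.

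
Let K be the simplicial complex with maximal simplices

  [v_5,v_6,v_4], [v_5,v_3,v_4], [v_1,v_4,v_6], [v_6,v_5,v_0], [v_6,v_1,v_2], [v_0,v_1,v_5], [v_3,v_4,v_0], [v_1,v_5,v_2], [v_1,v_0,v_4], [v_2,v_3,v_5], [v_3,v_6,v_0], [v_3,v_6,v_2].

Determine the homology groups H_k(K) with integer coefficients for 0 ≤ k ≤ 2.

Order the vertices as v_0 < v_1 < v_2 < v_3 < v_4 < v_5 < v_6. Listing each simplex with vertices in this order, K has dimension 2 with simplices:

  0-simplices (7): [v_0], [v_1], [v_2], [v_3], [v_4], [v_5], [v_6]
  1-simplices (18): (18 of them)
  2-simplices (12): (12 of them)

giving chain groups C_0 ≅ Z^7, C_1 ≅ Z^18, C_2 ≅ Z^12.

The boundary map ∂_1: C_1 → C_0 is given by ∂[p,q] = [q] − [p]. For instance
  ∂[v_2,v_3] = [v_3] − [v_2].
As a 7×18 matrix over Z this has rank 6, with invariant factors (1,1,1,1,1,1).

∂_2: C_2 → C_1 acts by ∂[p,q,r] = [q,r] − [p,r] + [p,q]. For instance
  ∂[v_1,v_2,v_6] = [v_2,v_6] − [v_1,v_6] + [v_1,v_2],
  ∂[v_1,v_2,v_5] = [v_2,v_5] − [v_1,v_5] + [v_1,v_2].
The 18×12 boundary matrix has rank 12 and Smith normal form diag(1,1,1,1,1,1,1,1,1,1,1,2).

Computing H_k = (kernel of ∂_k) / (image of ∂_{k+1}):

  H_0: rank C_0 − rank ∂_1 = 7 − 6 = 1, and the invariant factors of ∂_1 are all 1, so H_0 ≅ Z.
  H_1: rank ker ∂_1 − rank ∂_2 = (18 − 6) − 12 = 0, and ∂_2 has invariant factor 2 > 1, so H_1 ≅ Z/2.
  H_2: rank ker ∂_2 − rank ∂_3 = (12 − 12) − 0 = 0, and there is no ∂_3, so H_2 ≅ 0.

(K is a triangulation of the real projective plane RP^2.)

H_0 = Z,  H_1 = Z/2,  H_2 = 0.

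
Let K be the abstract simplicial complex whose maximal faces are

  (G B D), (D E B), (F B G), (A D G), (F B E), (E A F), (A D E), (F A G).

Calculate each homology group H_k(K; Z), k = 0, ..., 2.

Order the vertices as A < B < D < E < F < G. Listing each simplex with vertices in this order, K has dimension 2 with simplices:

  0-simplices (6): A, B, D, E, F, G
  1-simplices (12): AD, AE, AF, AG, BD, BE, BF, BG, DE, DG, EF, FG
  2-simplices (8): ADE, ADG, AEF, AFG, BDE, BDG, BEF, BFG

so the chain groups are C_0 ≅ Z^6, C_1 ≅ Z^12, C_2 ≅ Z^8.

The boundary map ∂_1: C_1 → C_0 maps an edge to its endpoints' difference, ∂[p,q] = q − p. For instance
  ∂BF = F − B.
As a 6×12 matrix over Z this has rank 5, with invariant factors (1,1,1,1,1).

The boundary map ∂_2: C_2 → C_1 acts by ∂[p,q,r] = [q,r] − [p,r] + [p,q]. For instance
  ∂ADE = DE − AE + AD,
  ∂ADG = DG − AG + AD.
As a 12×8 matrix over Z this has rank 7, with invariant factors (1,1,1,1,1,1,1).

Computing H_k = (kernel of ∂_k) / (image of ∂_{k+1}):

  H_0: rank C_0 − rank ∂_1 = 6 − 5 = 1, and the invariant factors of ∂_1 are all 1, so H_0 ≅ Z.
  H_1: rank ker ∂_1 − rank ∂_2 = (12 − 5) − 7 = 0, and the invariant factors of ∂_2 are all 1, so H_1 ≅ 0.
  H_2: rank ker ∂_2 − rank ∂_3 = (8 − 7) − 0 = 1, and there is no ∂_3, so H_2 ≅ Z.

H_0 ≅ Z,  H_1 = 0,  H_2 ≅ Z.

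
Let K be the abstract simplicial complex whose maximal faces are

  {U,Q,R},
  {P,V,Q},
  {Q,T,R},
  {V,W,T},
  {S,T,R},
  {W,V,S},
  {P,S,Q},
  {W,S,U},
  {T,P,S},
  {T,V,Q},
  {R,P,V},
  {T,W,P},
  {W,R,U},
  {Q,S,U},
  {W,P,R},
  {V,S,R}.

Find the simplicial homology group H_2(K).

K has 8 vertices, 24 edges, 16 triangles.
rank ∂_2 = 15, rank ∂_3 = 0 ⇒ b_2 = 16 − 15 − 0 = 1. So H_2 = Z.

H_2 = Z.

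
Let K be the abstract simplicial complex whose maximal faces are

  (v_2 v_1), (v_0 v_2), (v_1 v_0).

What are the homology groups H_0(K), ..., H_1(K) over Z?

Take the total order v_0 < v_1 < v_2 on the vertex set. Then K (dimension 1) consists of the simplices:

  0-simplices (3): [v_0], [v_1], [v_2]
  1-simplices (3): [v_0,v_1], [v_0,v_2], [v_1,v_2]

so the chain groups are C_0 ≅ Z^3, C_1 ≅ Z^3.

Boundary ∂_1: C_1 → C_0 sends each edge [p,q] (with p < q) to q − p. For instance
  ∂[v_1,v_2] = [v_2] − [v_1].
As a 3×3 matrix over Z this has rank 2, with invariant factors (1,1).

Now H_k = ker ∂_k / im ∂_{k+1}, so:

  H_0: rank C_0 − rank ∂_1 = 3 − 2 = 1, and the invariant factors of ∂_1 are all 1, so H_0 ≅ Z.
  H_1: rank ker ∂_1 − rank ∂_2 = (3 − 2) − 0 = 1, and there is no ∂_2, so H_1 ≅ Z.

H_0 = Z,  H_1 = Z.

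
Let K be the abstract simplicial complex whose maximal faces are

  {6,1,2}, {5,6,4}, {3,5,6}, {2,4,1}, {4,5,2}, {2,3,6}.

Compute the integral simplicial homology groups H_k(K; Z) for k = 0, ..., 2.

H_0 ≅ Z,  H_1 ≅ Z,  H_2 = 0.

Take the total order 1 < 2 < 3 < 4 < 5 < 6 on the vertex set. Then K (dimension 2) consists of the simplices:

  0-simplices (6): [1], [2], [3], [4], [5], [6]
  1-simplices (12): [1,2], [1,4], [1,6], [2,3], [2,4], [2,5], [2,6], [3,5], [3,6], [4,5], [4,6], [5,6]
  2-simplices (6): [1,2,4], [1,2,6], [2,3,6], [2,4,5], [3,5,6], [4,5,6]

giving chain groups C_0 ≅ Z^6, C_1 ≅ Z^12, C_2 ≅ Z^6.

Boundary ∂_1: C_1 → C_0 maps an edge to its endpoints' difference, ∂[p,q] = q − p. For instance
  ∂[2,6] = [6] − [2].
As a 6×12 matrix over Z this has rank 5, with invariant factors (1,1,1,1,1).

Boundary ∂_2: C_2 → C_1 acts by ∂[p,q,r] = [q,r] − [p,r] + [p,q]. For instance
  ∂[3,5,6] = [5,6] − [3,6] + [3,5],
  ∂[2,4,5] = [4,5] − [2,5] + [2,4].
As a 12×6 matrix over Z this has rank 6, with invariant factors (1,1,1,1,1,1).

From H_k ≅ ker(∂_k) / im(∂_{k+1}) we obtain:

  H_0: rank C_0 − rank ∂_1 = 6 − 5 = 1, and the invariant factors of ∂_1 are all 1, so H_0 = Z.
  H_1: rank ker ∂_1 − rank ∂_2 = (12 − 5) − 6 = 1, and the invariant factors of ∂_2 are all 1, so H_1 = Z.
  H_2: rank ker ∂_2 − rank ∂_3 = (6 − 6) − 0 = 0, and there is no ∂_3, so H_2 = 0.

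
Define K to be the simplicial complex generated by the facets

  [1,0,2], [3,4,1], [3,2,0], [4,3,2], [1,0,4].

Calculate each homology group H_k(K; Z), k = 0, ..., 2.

H_0 ≅ Z,  H_1 ≅ Z,  H_2 = 0.

K has 5 vertices, 10 edges, 5 triangles.
rank ∂_0 = 0, rank ∂_1 = 4 ⇒ b_0 = 5 − 0 − 4 = 1; all invariant factors of ∂_1 are 1 so no torsion. So H_0 = Z.
rank ∂_1 = 4, rank ∂_2 = 5 ⇒ b_1 = 10 − 4 − 5 = 1; all invariant factors of ∂_2 are 1 so no torsion. So H_1 = Z.
rank ∂_2 = 5, rank ∂_3 = 0 ⇒ b_2 = 5 − 5 − 0 = 0. So H_2 = 0.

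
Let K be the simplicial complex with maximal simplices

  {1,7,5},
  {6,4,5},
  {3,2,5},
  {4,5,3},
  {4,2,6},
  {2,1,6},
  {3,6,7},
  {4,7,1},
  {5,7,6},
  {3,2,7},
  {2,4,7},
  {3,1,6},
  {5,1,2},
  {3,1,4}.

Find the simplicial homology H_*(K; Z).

H_0 = Z,  H_1 = Z^2,  H_2 = Z.

Order the vertices as 1 < 2 < 3 < 4 < 5 < 6 < 7. Listing each simplex with vertices in this order, K has dimension 2 with simplices:

  0-simplices (7): [1], [2], [3], [4], [5], [6], [7]
  1-simplices (21): [1,2], [1,3], [1,4], [1,5], [1,6], [1,7], [2,3], [2,4], [2,5], [2,6], [2,7], [3,4], [3,5], [3,6], [3,7], [4,5], [4,6], [4,7], [5,6], [5,7], [6,7]
  2-simplices (14): [1,2,5], [1,2,6], [1,3,4], [1,3,6], [1,4,7], [1,5,7], [2,3,5], [2,3,7], [2,4,6], [2,4,7], [3,4,5], [3,6,7], [4,5,6], [5,6,7]

giving chain groups C_0 ≅ Z^7, C_1 ≅ Z^21, C_2 ≅ Z^14.

Boundary ∂_1: C_1 → C_0 sends each edge [p,q] (with p < q) to q − p. For instance
  ∂[2,3] = [3] − [2].
The 7×21 boundary matrix has rank 6 and Smith normal form diag(1,1,1,1,1,1).

∂_2: C_2 → C_1 acts by ∂[p,q,r] = [q,r] − [p,r] + [p,q]. For instance
  ∂[2,3,7] = [3,7] − [2,7] + [2,3],
  ∂[1,4,7] = [4,7] − [1,7] + [1,4].
As a 21×14 matrix over Z this has rank 13, with invariant factors (1,1,1,1,1,1,1,1,1,1,1,1,1).

From H_k ≅ ker(∂_k) / im(∂_{k+1}) we obtain:

  H_0: rank C_0 − rank ∂_1 = 7 − 6 = 1, and the invariant factors of ∂_1 are all 1, so H_0 ≅ Z.
  H_1: rank ker ∂_1 − rank ∂_2 = (21 − 6) − 13 = 2, and the invariant factors of ∂_2 are all 1, so H_1 ≅ Z^2.
  H_2: rank ker ∂_2 − rank ∂_3 = (14 − 13) − 0 = 1, and there is no ∂_3, so H_2 ≅ Z.

As a check, the Euler characteristic is 7 − 21 + 14 = 0, which agrees with 1 − 2 + 1 = 0.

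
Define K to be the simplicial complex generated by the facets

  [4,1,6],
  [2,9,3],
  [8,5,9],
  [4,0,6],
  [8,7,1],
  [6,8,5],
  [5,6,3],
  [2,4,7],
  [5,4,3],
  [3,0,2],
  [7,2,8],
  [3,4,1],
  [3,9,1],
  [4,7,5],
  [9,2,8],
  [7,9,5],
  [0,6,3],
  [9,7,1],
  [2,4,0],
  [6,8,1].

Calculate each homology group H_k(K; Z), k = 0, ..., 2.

We work with the vertex ordering 0 < 1 < 2 < 3 < 4 < 5 < 6 < 7 < 8 < 9. The simplices of K, each written with vertices in increasing order, are:

  0-simplices (10): [0], [1], [2], [3], [4], [5], [6], [7], [8], [9]
  1-simplices (30): (30 of them)
  2-simplices (20): (20 of them)

Hence C_0 ≅ Z^10, C_1 ≅ Z^30, C_2 ≅ Z^20.

The boundary map ∂_1: C_1 → C_0 maps an edge to its endpoints' difference, ∂[p,q] = q − p. For instance
  ∂[2,3] = [3] − [2].
As a 10×30 matrix over Z this has rank 9, with invariant factors (1,1,1,1,1,1,1,1,1).

∂_2: C_2 → C_1 sends each 2-simplex [p,q,r] to [q,r] − [p,r] + [p,q]. For instance
  ∂[1,3,4] = [3,4] − [1,4] + [1,3],
  ∂[0,4,6] = [4,6] − [0,6] + [0,4].
The 30×20 boundary matrix has rank 20 and Smith normal form diag(1,1,1,1,1,1,1,1,1,1,1,1,1,1,1,1,1,1,1,2).

Now H_k = ker ∂_k / im ∂_{k+1}, so:

  H_0: rank C_0 − rank ∂_1 = 10 − 9 = 1, and the invariant factors of ∂_1 are all 1, so H_0 ≅ Z.
  H_1: rank ker ∂_1 − rank ∂_2 = (30 − 9) − 20 = 1, and ∂_2 has invariant factor 2 > 1, so H_1 ≅ Z ⊕ Z_2.
  H_2: rank ker ∂_2 − rank ∂_3 = (20 − 20) − 0 = 0, and there is no ∂_3, so H_2 ≅ 0.

H_0 = Z,  H_1 = Z ⊕ Z_2,  H_2 = 0.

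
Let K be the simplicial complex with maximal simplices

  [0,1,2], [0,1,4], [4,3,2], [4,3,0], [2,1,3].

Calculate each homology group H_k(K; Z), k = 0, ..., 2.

K has 5 vertices, 10 edges, 5 triangles.
rank ∂_0 = 0, rank ∂_1 = 4 ⇒ b_0 = 5 − 0 − 4 = 1; all invariant factors of ∂_1 are 1 so no torsion. So H_0 = Z.
rank ∂_1 = 4, rank ∂_2 = 5 ⇒ b_1 = 10 − 4 − 5 = 1; all invariant factors of ∂_2 are 1 so no torsion. So H_1 = Z.
rank ∂_2 = 5, rank ∂_3 = 0 ⇒ b_2 = 5 − 5 − 0 = 0. So H_2 = 0.

H_0 ≅ Z,  H_1 ≅ Z,  H_2 = 0.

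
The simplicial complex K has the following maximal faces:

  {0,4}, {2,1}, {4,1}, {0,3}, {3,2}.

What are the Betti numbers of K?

b_0 = 1, b_1 = 1.

We work with the vertex ordering 0 < 1 < 2 < 3 < 4. The simplices of K, each written with vertices in increasing order, are:

  0-simplices (5): [0], [1], [2], [3], [4]
  1-simplices (5): [0,3], [0,4], [1,2], [1,4], [2,3]

so the chain groups are C_0 ≅ Z^5, C_1 ≅ Z^5.

The boundary map ∂_1: C_1 → C_0 maps an edge to its endpoints' difference, ∂[p,q] = q − p. For instance
  ∂[2,3] = [3] − [2].
As a 5×5 matrix over Z this has rank 4, with invariant factors (1,1,1,1).

Computing H_k = (kernel of ∂_k) / (image of ∂_{k+1}):

  H_0: rank C_0 − rank ∂_1 = 5 − 4 = 1, and the invariant factors of ∂_1 are all 1, so H_0 = Z.
  H_1: rank ker ∂_1 − rank ∂_2 = (5 − 4) − 0 = 1, and there is no ∂_2, so H_1 = Z.

As a check, the Euler characteristic is 5 − 5 = 0, which agrees with 1 − 1 = 0.

Hence the Betti numbers are b_0 = 1, b_1 = 1.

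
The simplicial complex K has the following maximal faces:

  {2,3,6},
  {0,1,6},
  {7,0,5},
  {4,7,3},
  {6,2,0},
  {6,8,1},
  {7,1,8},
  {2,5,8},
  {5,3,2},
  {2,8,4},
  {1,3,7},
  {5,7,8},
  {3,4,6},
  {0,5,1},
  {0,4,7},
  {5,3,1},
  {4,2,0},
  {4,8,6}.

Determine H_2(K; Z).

H_2 ≅ 0.

Take the total order 0 < 1 < 2 < 3 < 4 < 5 < 6 < 7 < 8 on the vertex set. Then K (dimension 2) consists of the simplices:

  0-simplices (9): [0], [1], [2], [3], [4], [5], [6], [7], [8]
  1-simplices (27): (27 of them)
  2-simplices (18): [0,1,5], [0,1,6], [0,2,4], [0,2,6], [0,4,7], [0,5,7], [1,3,5], [1,3,7], [1,6,8], [1,7,8], [2,3,5], [2,3,6], [2,4,8], [2,5,8], [3,4,6], [3,4,7], [4,6,8], [5,7,8]

Hence C_0 ≅ Z^9, C_1 ≅ Z^27, C_2 ≅ Z^18.

The boundary map ∂_1: C_1 → C_0 is given by ∂[p,q] = [q] − [p]. For instance
  ∂[1,7] = [7] − [1].
The resulting 9×27 matrix has rank 8, and its Smith normal form has invariant factors (1,1,1,1,1,1,1,1).

The boundary map ∂_2: C_2 → C_1 sends each 2-simplex [p,q,r] to [q,r] − [p,r] + [p,q]. For instance
  ∂[0,5,7] = [5,7] − [0,7] + [0,5],
  ∂[4,6,8] = [6,8] − [4,8] + [4,6].
As a 27×18 matrix over Z this has rank 18, with invariant factors (1,1,1,1,1,1,1,1,1,1,1,1,1,1,1,1,1,2).

From H_k ≅ ker(∂_k) / im(∂_{k+1}) we obtain:

  H_2: rank ker ∂_2 − rank ∂_3 = (18 − 18) − 0 = 0, and there is no ∂_3, so H_2 = 0.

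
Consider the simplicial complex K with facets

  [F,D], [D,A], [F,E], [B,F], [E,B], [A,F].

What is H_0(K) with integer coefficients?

Take the total order A < B < D < E < F on the vertex set. Then K (dimension 1) consists of the simplices:

  0-simplices (5): A, B, D, E, F
  1-simplices (6): AD, AF, BE, BF, DF, EF

so the chain groups are C_0 ≅ Z^5, C_1 ≅ Z^6.

Boundary ∂_1: C_1 → C_0 sends each edge [p,q] (with p < q) to q − p.
This gives a 5×6 integer matrix of rank 4; reducing to Smith normal form yields diagonal entries (1,1,1,1).

Computing H_k = (kernel of ∂_k) / (image of ∂_{k+1}):

  H_0: rank C_0 − rank ∂_1 = 5 − 4 = 1, and the invariant factors of ∂_1 are all 1, so H_0 = Z.

H_0 ≅ Z.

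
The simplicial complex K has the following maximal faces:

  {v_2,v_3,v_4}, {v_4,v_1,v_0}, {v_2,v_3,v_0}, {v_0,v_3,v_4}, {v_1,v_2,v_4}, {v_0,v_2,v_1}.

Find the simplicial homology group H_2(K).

Fix the vertex order v_0 < v_1 < v_2 < v_3 < v_4 and write every simplex with vertices in increasing order. Then dim K = 2 and the simplices of K are:

  0-simplices (5): [v_0], [v_1], [v_2], [v_3], [v_4]
  1-simplices (9): [v_0,v_1], [v_0,v_2], [v_0,v_3], [v_0,v_4], [v_1,v_2], [v_1,v_4], [v_2,v_3], [v_2,v_4], [v_3,v_4]
  2-simplices (6): [v_0,v_1,v_2], [v_0,v_1,v_4], [v_0,v_2,v_3], [v_0,v_3,v_4], [v_1,v_2,v_4], [v_2,v_3,v_4]

so the chain groups are C_0 ≅ Z^5, C_1 ≅ Z^9, C_2 ≅ Z^6.

The boundary map ∂_1: C_1 → C_0 is given by ∂[p,q] = [q] − [p]. For instance
  ∂[v_0,v_3] = [v_3] − [v_0].
The resulting 5×9 matrix has rank 4, and its Smith normal form has invariant factors (1,1,1,1).

∂_2: C_2 → C_1 sends each 2-simplex [p,q,r] to [q,r] − [p,r] + [p,q]. For instance
  ∂[v_0,v_2,v_3] = [v_2,v_3] − [v_0,v_3] + [v_0,v_2],
  ∂[v_0,v_1,v_2] = [v_1,v_2] − [v_0,v_2] + [v_0,v_1].
The 9×6 boundary matrix has rank 5 and Smith normal form diag(1,1,1,1,1).

Computing H_k = (kernel of ∂_k) / (image of ∂_{k+1}):

  H_2: rank ker ∂_2 − rank ∂_3 = (6 − 5) − 0 = 1, and there is no ∂_3, so H_2 = Z.

(K is a triangulation of the 2-sphere S^2.)

H_2 ≅ Z.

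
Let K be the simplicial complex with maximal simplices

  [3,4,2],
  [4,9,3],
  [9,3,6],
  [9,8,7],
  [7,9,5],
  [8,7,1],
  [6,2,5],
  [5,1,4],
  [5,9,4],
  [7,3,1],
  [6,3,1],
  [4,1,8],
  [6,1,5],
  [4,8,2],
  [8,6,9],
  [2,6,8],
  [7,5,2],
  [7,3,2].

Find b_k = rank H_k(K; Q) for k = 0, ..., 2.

Fix the vertex order 1 < 2 < 3 < 4 < 5 < 6 < 7 < 8 < 9 and write every simplex with vertices in increasing order. Then dim K = 2 and the simplices of K are:

  0-simplices (9): [1], [2], [3], [4], [5], [6], [7], [8], [9]
  1-simplices (27): (27 of them)
  2-simplices (18): [1,3,6], [1,3,7], [1,4,5], [1,4,8], [1,5,6], [1,7,8], [2,3,4], [2,3,7], [2,4,8], [2,5,6], [2,5,7], [2,6,8], [3,4,9], [3,6,9], [4,5,9], [5,7,9], [6,8,9], [7,8,9]

giving chain groups C_0 ≅ Z^9, C_1 ≅ Z^27, C_2 ≅ Z^18.

The boundary map ∂_1: C_1 → C_0 is given by ∂[p,q] = [q] − [p]. For instance
  ∂[3,4] = [4] − [3].
The resulting 9×27 matrix has rank 8, and its Smith normal form has invariant factors (1,1,1,1,1,1,1,1).

Boundary ∂_2: C_2 → C_1 acts by ∂[p,q,r] = [q,r] − [p,r] + [p,q]. For instance
  ∂[7,8,9] = [8,9] − [7,9] + [7,8],
  ∂[2,6,8] = [6,8] − [2,8] + [2,6].
This gives a 27×18 integer matrix of rank 17; reducing to Smith normal form yields diagonal entries (1,1,1,1,1,1,1,1,1,1,1,1,1,1,1,1,1).

From H_k ≅ ker(∂_k) / im(∂_{k+1}) we obtain:

  H_0: rank C_0 − rank ∂_1 = 9 − 8 = 1, and the invariant factors of ∂_1 are all 1, so H_0 = Z.
  H_1: rank ker ∂_1 − rank ∂_2 = (27 − 8) − 17 = 2, and the invariant factors of ∂_2 are all 1, so H_1 = Z^2.
  H_2: rank ker ∂_2 − rank ∂_3 = (18 − 17) − 0 = 1, and there is no ∂_3, so H_2 = Z.

(K is a triangulation of the torus T^2.)

Hence the Betti numbers are b_0 = 1, b_1 = 2, b_2 = 1.

b_0 = 1, b_1 = 2, b_2 = 1.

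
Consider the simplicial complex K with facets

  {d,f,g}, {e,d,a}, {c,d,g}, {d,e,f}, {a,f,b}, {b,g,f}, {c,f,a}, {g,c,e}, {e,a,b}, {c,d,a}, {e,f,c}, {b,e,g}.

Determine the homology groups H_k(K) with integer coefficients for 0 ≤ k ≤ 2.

We work with the vertex ordering a < b < c < d < e < f < g. The simplices of K, each written with vertices in increasing order, are:

  0-simplices (7): a, b, c, d, e, f, g
  1-simplices (18): ab, ac, ad, ae, af, be, bf, bg, cd, ce, cf, cg, de, df, dg, ef, eg, fg
  2-simplices (12): abe, abf, acd, acf, ade, beg, bfg, cdg, cef, ceg, def, dfg

so the chain groups are C_0 ≅ Z^7, C_1 ≅ Z^18, C_2 ≅ Z^12.

Boundary ∂_1: C_1 → C_0 maps an edge to its endpoints' difference, ∂[p,q] = q − p.
The 7×18 boundary matrix has rank 6 and Smith normal form diag(1,1,1,1,1,1).

∂_2: C_2 → C_1 maps a triangle to the signed sum of its edges. For instance
  ∂cef = ef − cf + ce,
  ∂cdg = dg − cg + cd.
The resulting 18×12 matrix has rank 12, and its Smith normal form has invariant factors (1,1,1,1,1,1,1,1,1,1,1,2).

From H_k ≅ ker(∂_k) / im(∂_{k+1}) we obtain:

  H_0: rank C_0 − rank ∂_1 = 7 − 6 = 1, and the invariant factors of ∂_1 are all 1, so H_0 = Z.
  H_1: rank ker ∂_1 − rank ∂_2 = (18 − 6) − 12 = 0, and ∂_2 has invariant factor 2 > 1, so H_1 = Z/2.
  H_2: rank ker ∂_2 − rank ∂_3 = (12 − 12) − 0 = 0, and there is no ∂_3, so H_2 = 0.

As a check, the Euler characteristic is 7 − 18 + 12 = 1, which agrees with 1 − 0 + 0 = 1.
(K is a triangulation of the real projective plane RP^2.)

H_0 ≅ Z,  H_1 ≅ Z/2,  H_2 = 0.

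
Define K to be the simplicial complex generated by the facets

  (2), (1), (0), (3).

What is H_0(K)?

H_0 ≅ Z^4.

Order the vertices as 0 < 1 < 2 < 3. Listing each simplex with vertices in this order, K has dimension 0 with simplices:

  0-simplices (4): [0], [1], [2], [3]

giving chain groups C_0 ≅ Z^4.

Computing H_k = (kernel of ∂_k) / (image of ∂_{k+1}):

  H_0: rank C_0 − rank ∂_1 = 4 − 0 = 4, and there is no ∂_1, so H_0 ≅ Z^4.

(K is a triangulation of a set of 4 points.)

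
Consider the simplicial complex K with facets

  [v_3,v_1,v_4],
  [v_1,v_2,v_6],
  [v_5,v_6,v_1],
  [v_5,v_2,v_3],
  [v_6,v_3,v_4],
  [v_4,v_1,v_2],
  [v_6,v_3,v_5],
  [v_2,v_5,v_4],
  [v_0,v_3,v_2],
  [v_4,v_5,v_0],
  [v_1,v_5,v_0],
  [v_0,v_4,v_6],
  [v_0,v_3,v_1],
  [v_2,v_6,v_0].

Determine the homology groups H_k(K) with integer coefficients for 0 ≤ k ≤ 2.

Order the vertices as v_0 < v_1 < v_2 < v_3 < v_4 < v_5 < v_6. Listing each simplex with vertices in this order, K has dimension 2 with simplices:

  0-simplices (7): [v_0], [v_1], [v_2], [v_3], [v_4], [v_5], [v_6]
  1-simplices (21): (21 of them)
  2-simplices (14): (14 of them)

giving chain groups C_0 ≅ Z^7, C_1 ≅ Z^21, C_2 ≅ Z^14.

Boundary ∂_1: C_1 → C_0 is given by ∂[p,q] = [q] − [p]. For instance
  ∂[v_0,v_4] = [v_4] − [v_0].
As a 7×21 matrix over Z this has rank 6, with invariant factors (1,1,1,1,1,1).

Boundary ∂_2: C_2 → C_1 sends each 2-simplex [p,q,r] to [q,r] − [p,r] + [p,q]. For instance
  ∂[v_1,v_3,v_4] = [v_3,v_4] − [v_1,v_4] + [v_1,v_3],
  ∂[v_0,v_4,v_5] = [v_4,v_5] − [v_0,v_5] + [v_0,v_4].
The resulting 21×14 matrix has rank 13, and its Smith normal form has invariant factors (1,1,1,1,1,1,1,1,1,1,1,1,1).

From H_k ≅ ker(∂_k) / im(∂_{k+1}) we obtain:

  H_0: rank C_0 − rank ∂_1 = 7 − 6 = 1, and the invariant factors of ∂_1 are all 1, so H_0 ≅ Z.
  H_1: rank ker ∂_1 − rank ∂_2 = (21 − 6) − 13 = 2, and the invariant factors of ∂_2 are all 1, so H_1 ≅ Z^2.
  H_2: rank ker ∂_2 − rank ∂_3 = (14 − 13) − 0 = 1, and there is no ∂_3, so H_2 ≅ Z.

(K is a triangulation of the torus T^2.)

H_0 ≅ Z,  H_1 ≅ Z^2,  H_2 ≅ Z.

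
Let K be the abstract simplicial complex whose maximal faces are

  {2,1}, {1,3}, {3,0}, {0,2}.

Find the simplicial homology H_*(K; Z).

K has 4 vertices, 4 edges.
rank ∂_0 = 0, rank ∂_1 = 3 ⇒ b_0 = 4 − 0 − 3 = 1; all invariant factors of ∂_1 are 1 so no torsion. So H_0 = Z.
rank ∂_1 = 3, rank ∂_2 = 0 ⇒ b_1 = 4 − 3 − 0 = 1. So H_1 = Z.

H_0 ≅ Z,  H_1 ≅ Z.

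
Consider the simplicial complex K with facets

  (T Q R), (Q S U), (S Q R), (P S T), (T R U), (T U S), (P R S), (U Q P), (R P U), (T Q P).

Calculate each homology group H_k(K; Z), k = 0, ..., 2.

Take the total order P < Q < R < S < T < U on the vertex set. Then K (dimension 2) consists of the simplices:

  0-simplices (6): P, Q, R, S, T, U
  1-simplices (15): PQ, PR, PS, PT, PU, QR, QS, QT, QU, RS, RT, RU, ST, SU, TU
  2-simplices (10): PQT, PQU, PRS, PRU, PST, QRS, QRT, QSU, RTU, STU

giving chain groups C_0 ≅ Z^6, C_1 ≅ Z^15, C_2 ≅ Z^10.

The boundary map ∂_1: C_1 → C_0 sends each edge [p,q] (with p < q) to q − p. For instance
  ∂PQ = Q − P.
As a 6×15 matrix over Z this has rank 5, with invariant factors (1,1,1,1,1).

Boundary ∂_2: C_2 → C_1 maps a triangle to the signed sum of its edges. For instance
  ∂PRS = RS − PS + PR,
  ∂PQU = QU − PU + PQ.
The 15×10 boundary matrix has rank 10 and Smith normal form diag(1,1,1,1,1,1,1,1,1,2).

Reading off H_k = ker ∂_k / im ∂_{k+1}:

  H_0: rank C_0 − rank ∂_1 = 6 − 5 = 1, and the invariant factors of ∂_1 are all 1, so H_0 ≅ Z.
  H_1: rank ker ∂_1 − rank ∂_2 = (15 − 5) − 10 = 0, and ∂_2 has invariant factor 2 > 1, so H_1 ≅ Z/2.
  H_2: rank ker ∂_2 − rank ∂_3 = (10 − 10) − 0 = 0, and there is no ∂_3, so H_2 ≅ 0.

H_0 ≅ Z,  H_1 ≅ Z/2,  H_2 = 0.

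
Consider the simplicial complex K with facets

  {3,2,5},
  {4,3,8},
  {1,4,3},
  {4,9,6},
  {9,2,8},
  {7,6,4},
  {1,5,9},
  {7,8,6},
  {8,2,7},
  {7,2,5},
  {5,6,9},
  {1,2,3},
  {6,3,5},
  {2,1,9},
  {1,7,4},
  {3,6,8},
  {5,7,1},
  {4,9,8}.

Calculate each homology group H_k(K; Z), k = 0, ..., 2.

We work with the vertex ordering 1 < 2 < 3 < 4 < 5 < 6 < 7 < 8 < 9. The simplices of K, each written with vertices in increasing order, are:

  0-simplices (9): [1], [2], [3], [4], [5], [6], [7], [8], [9]
  1-simplices (27): (27 of them)
  2-simplices (18): [1,2,3], [1,2,9], [1,3,4], [1,4,7], [1,5,7], [1,5,9], [2,3,5], [2,5,7], [2,7,8], [2,8,9], [3,4,8], [3,5,6], [3,6,8], [4,6,7], [4,6,9], [4,8,9], [5,6,9], [6,7,8]

giving chain groups C_0 ≅ Z^9, C_1 ≅ Z^27, C_2 ≅ Z^18.

The boundary map ∂_1: C_1 → C_0 sends each edge [p,q] (with p < q) to q − p.
This gives a 9×27 integer matrix of rank 8; reducing to Smith normal form yields diagonal entries (1,1,1,1,1,1,1,1).

Boundary ∂_2: C_2 → C_1 maps a triangle to the signed sum of its edges. For instance
  ∂[3,4,8] = [4,8] − [3,8] + [3,4],
  ∂[3,5,6] = [5,6] − [3,6] + [3,5].
As a 27×18 matrix over Z this has rank 18, with invariant factors (1,1,1,1,1,1,1,1,1,1,1,1,1,1,1,1,1,2).

Now H_k = ker ∂_k / im ∂_{k+1}, so:

  H_0: rank C_0 − rank ∂_1 = 9 − 8 = 1, and the invariant factors of ∂_1 are all 1, so H_0 = Z.
  H_1: rank ker ∂_1 − rank ∂_2 = (27 − 8) − 18 = 1, and ∂_2 has invariant factor 2 > 1, so H_1 = Z ⊕ Z/2.
  H_2: rank ker ∂_2 − rank ∂_3 = (18 − 18) − 0 = 0, and there is no ∂_3, so H_2 = 0.

As a check, the Euler characteristic is 9 − 27 + 18 = 0, which agrees with 1 − 1 + 0 = 0.
(K is a triangulation of the Klein bottle.)

H_0 ≅ Z,  H_1 ≅ Z ⊕ Z/2,  H_2 = 0.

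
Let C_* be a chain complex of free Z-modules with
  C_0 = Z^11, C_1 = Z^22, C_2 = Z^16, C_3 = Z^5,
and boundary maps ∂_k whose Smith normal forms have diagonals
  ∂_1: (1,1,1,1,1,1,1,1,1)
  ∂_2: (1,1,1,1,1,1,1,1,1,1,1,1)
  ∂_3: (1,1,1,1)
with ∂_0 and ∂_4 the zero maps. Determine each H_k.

H_0 ≅ Z^2,  H_1 ≅ Z,  H_2 = 0,  H_3 ≅ Z.

H_0: b_0 = 11 − 0 − 9 = 2; torsion from ∂_1 factors > 1: none. So H_0 ≅ Z^2.
H_1: b_1 = 22 − 9 − 12 = 1; torsion from ∂_2 factors > 1: none. So H_1 ≅ Z.
H_2: b_2 = 16 − 12 − 4 = 0; torsion from ∂_3 factors > 1: none. So H_2 ≅ 0.
H_3: b_3 = 5 − 4 − 0 = 1; torsion from ∂_4 factors > 1: none. So H_3 ≅ Z.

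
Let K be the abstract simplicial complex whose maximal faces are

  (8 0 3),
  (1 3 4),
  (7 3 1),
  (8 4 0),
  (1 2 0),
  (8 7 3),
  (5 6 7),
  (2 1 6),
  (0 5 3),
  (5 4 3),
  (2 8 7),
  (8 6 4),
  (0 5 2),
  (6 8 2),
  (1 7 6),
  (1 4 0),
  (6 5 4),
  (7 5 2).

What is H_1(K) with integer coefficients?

H_1 = Z ⊕ Z/2Z.

K has 9 vertices, 27 edges, 18 triangles.
rank ∂_1 = 8, rank ∂_2 = 18 ⇒ b_1 = 27 − 8 − 18 = 1; ∂_2 has invariant factor(s) [2] giving torsion. So H_1 = Z ⊕ Z/2Z.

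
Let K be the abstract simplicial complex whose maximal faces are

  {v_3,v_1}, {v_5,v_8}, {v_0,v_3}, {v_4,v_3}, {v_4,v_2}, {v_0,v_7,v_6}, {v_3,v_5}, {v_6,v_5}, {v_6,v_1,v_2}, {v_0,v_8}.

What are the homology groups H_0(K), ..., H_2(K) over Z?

H_0 = Z,  H_1 = Z^4,  H_2 = 0.

We work with the vertex ordering v_0 < v_1 < v_2 < v_3 < v_4 < v_5 < v_6 < v_7 < v_8. The simplices of K, each written with vertices in increasing order, are:

  0-simplices (9): [v_0], [v_1], [v_2], [v_3], [v_4], [v_5], [v_6], [v_7], [v_8]
  1-simplices (14): [v_0,v_3], [v_0,v_6], [v_0,v_7], [v_0,v_8], [v_1,v_2], [v_1,v_3], [v_1,v_6], [v_2,v_4], [v_2,v_6], [v_3,v_4], [v_3,v_5], [v_5,v_6], [v_5,v_8], [v_6,v_7]
  2-simplices (2): [v_0,v_6,v_7], [v_1,v_2,v_6]

Hence C_0 ≅ Z^9, C_1 ≅ Z^14, C_2 ≅ Z^2.

Boundary ∂_1: C_1 → C_0 sends each edge [p,q] (with p < q) to q − p.
The 9×14 boundary matrix has rank 8 and Smith normal form diag(1,1,1,1,1,1,1,1).

∂_2: C_2 → C_1 acts by ∂[p,q,r] = [q,r] − [p,r] + [p,q]. For instance
  ∂[v_0,v_6,v_7] = [v_6,v_7] − [v_0,v_7] + [v_0,v_6],
  ∂[v_1,v_2,v_6] = [v_2,v_6] − [v_1,v_6] + [v_1,v_2].
As a 14×2 matrix over Z this has rank 2, with invariant factors (1,1).

Reading off H_k = ker ∂_k / im ∂_{k+1}:

  H_0: rank C_0 − rank ∂_1 = 9 − 8 = 1, and the invariant factors of ∂_1 are all 1, so H_0 ≅ Z.
  H_1: rank ker ∂_1 − rank ∂_2 = (14 − 8) − 2 = 4, and the invariant factors of ∂_2 are all 1, so H_1 ≅ Z^4.
  H_2: rank ker ∂_2 − rank ∂_3 = (2 − 2) − 0 = 0, and there is no ∂_3, so H_2 ≅ 0.

As a check, the Euler characteristic is 9 − 14 + 2 = -3, which agrees with 1 − 4 + 0 = -3.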